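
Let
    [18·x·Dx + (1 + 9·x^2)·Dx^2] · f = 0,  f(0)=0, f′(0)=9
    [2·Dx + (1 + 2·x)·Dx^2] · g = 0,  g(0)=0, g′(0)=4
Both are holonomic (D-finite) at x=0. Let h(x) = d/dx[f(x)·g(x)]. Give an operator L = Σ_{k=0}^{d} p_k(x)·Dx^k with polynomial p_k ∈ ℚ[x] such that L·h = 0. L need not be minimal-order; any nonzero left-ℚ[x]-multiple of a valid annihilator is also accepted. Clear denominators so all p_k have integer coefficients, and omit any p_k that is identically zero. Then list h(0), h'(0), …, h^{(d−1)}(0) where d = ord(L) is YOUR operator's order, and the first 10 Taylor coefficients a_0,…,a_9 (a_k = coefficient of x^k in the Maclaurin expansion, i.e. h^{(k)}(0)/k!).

L = (792 + 3024·x + 22680·x^2 + 102384·x^3 + 174960·x^4 + 151632·x^5 + 104976·x^7) + (332 + 4752·x + 28908·x^2 + 127008·x^3 + 351216·x^4 + 542376·x^5 + 408240·x^6 + 157464·x^7 + 367416·x^8)·Dx + (44 + 916·x + 6696·x^2 + 27252·x^3 + 85860·x^4 + 193428·x^5 + 279936·x^6 + 224532·x^7 + 157464·x^8 + 209952·x^9)·Dx^2 + (10 + 76·x + 418·x^2 + 1728·x^3 + 5391·x^4 + 12960·x^5 + 24948·x^6 + 34992·x^7 + 29889·x^8 + 26244·x^9 + 26244·x^10)·Dx^3  (order 3).
h: a_k = 0, 72, -108, -240, 180, 16632/5, -19572/5, -23904, 813564/35, 8101784/35, …
ICs: h(0) = 0, h′(0) = 72, h′′(0) = -216.

f: a_k = 0, 9, 0, -27, 0, 729/5, 0, -6561/7, 0, 6561, …
g: a_k = 0, 4, -4, 16/3, -8, 64/5, -64/3, 256/7, -64, 1024/9, …
f·g: L₀ = L_f ⊗_s L_g, ord ≤ 2·2.
Derive L from L₀ (diff closure).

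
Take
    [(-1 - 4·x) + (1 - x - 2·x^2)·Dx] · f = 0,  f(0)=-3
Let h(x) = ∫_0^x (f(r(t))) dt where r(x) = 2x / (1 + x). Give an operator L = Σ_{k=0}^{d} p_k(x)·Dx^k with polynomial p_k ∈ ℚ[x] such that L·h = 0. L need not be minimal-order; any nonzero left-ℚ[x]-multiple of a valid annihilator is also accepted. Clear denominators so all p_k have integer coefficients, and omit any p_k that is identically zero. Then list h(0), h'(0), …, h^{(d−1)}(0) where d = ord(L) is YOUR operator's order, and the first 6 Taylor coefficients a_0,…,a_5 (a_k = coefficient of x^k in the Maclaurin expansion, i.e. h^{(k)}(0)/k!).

f: a_k = -3, -3, -9, -15, -33, -63, …
Substitute x→r, Dx→(1/r')Dx; clear ⇒ L₀.
Integrate: L := L₀·Dx.
L = (2 + 18·x)·Dx + (-1 - x + 9·x^2 + 9·x^3)·Dx^2  (order 2).
h: a_k = 0, -3, -3, -10, -27/2, -54, …
ICs: h(0) = 0, h′(0) = -3.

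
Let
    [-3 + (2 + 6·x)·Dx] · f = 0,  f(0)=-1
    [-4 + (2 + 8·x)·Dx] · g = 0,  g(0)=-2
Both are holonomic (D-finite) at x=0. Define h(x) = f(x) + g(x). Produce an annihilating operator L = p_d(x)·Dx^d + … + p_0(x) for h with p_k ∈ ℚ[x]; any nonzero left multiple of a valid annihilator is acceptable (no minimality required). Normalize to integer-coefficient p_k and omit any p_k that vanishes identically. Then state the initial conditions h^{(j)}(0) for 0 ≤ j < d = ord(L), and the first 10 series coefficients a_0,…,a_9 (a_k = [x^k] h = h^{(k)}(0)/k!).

f: a_k = -1, -3/2, 9/8, -27/16, 405/128, -1701/256, 15309/1024, -72171/2048, 2814669/32768, -14073345/65536, …
g: a_k = -2, -4, 4, -8, 20, -56, 168, -528, 1716, -5720, …
Weyl lclm of L_f,L_g ⇒ L₀ (ord ≤ 2).
L = -6 + (7 + 24·x)·Dx + (2 + 14·x + 24·x^2)·Dx^2  (order 2).
h: a_k = -3, -11/2, 41/8, -155/16, 2965/128, -16037/256, 187341/1024, -1153515/2048, 59044557/32768, -388939265/65536, …
ICs: h(0) = -3, h′(0) = -11/2.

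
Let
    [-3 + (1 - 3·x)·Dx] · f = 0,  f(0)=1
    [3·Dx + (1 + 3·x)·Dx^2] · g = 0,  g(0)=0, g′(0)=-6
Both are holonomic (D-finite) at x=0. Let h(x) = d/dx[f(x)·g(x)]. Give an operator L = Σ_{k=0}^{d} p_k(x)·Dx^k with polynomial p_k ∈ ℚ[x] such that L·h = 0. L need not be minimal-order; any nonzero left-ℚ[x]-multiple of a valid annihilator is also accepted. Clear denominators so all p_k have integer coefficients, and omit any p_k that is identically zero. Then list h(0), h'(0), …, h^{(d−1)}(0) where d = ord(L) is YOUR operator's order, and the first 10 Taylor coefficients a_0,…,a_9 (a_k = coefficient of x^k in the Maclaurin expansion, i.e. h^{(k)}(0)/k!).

f: a_k = 1, 3, 9, 27, 81, 243, 729, 2187, 6561, 19683, …
g: a_k = 0, -6, 9, -18, 81/2, -486/5, 243, -4374/7, 6561/4, -4374, …
Sym-product of L_f,L_g gives L₀ (≤ ord 2).
Derive L from L₀ (diff closure).
L = 36 + (3 + 45·x)·Dx + (-1 + 9·x^2)·Dx^2  (order 2).
h: a_k = -6, -18, -135, -378, -3807/2, -26973/5, -232551/10, -2331342/35, -36984357/140, -10674747/14, …
ICs: h(0) = -6, h′(0) = -18.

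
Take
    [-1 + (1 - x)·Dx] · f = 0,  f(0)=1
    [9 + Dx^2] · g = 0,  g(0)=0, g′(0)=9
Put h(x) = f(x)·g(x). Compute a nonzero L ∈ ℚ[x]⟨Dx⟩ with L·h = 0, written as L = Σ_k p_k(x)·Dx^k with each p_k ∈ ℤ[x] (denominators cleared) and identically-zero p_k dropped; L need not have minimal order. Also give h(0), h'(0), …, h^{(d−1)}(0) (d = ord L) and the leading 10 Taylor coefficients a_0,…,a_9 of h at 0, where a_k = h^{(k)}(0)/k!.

L = (-9 + 9·x) + 2·Dx + (-1 + x)·Dx^2  (order 2).
h: a_k = 0, 9, 9, -9/2, -9/2, 63/40, 63/40, 153/560, 153/560, 279/640, …
ICs: h(0) = 0, h′(0) = 9.

f: a_k = 1, 1, 1, 1, 1, 1, 1, 1, 1, 1, …
g: a_k = 0, 9, 0, -27/2, 0, 243/40, 0, -729/560, 0, 729/4480, …
L₀ := L_f ⊗_s L_g (sym. prod.), ord ≤ 2.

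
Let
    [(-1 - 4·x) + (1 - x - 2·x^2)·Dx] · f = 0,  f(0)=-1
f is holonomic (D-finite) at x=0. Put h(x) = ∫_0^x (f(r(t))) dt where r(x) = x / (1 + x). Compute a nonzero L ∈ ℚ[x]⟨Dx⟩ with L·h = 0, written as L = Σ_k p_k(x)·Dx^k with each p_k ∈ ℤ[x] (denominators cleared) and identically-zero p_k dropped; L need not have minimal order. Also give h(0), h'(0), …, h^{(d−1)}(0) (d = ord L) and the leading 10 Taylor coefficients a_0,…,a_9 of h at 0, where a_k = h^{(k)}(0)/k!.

L = (1 + 5·x)·Dx + (-1 - 2·x + x^2 + 2·x^3)·Dx^2  (order 2).
h: a_k = 0, -1, -1/2, -2/3, 0, -4/5, 2/3, -12/7, 5/2, -44/9, …
ICs: h(0) = 0, h′(0) = -1.

f: a_k = -1, -1, -3, -5, -11, -21, -43, -85, -171, -341, …
L₀ from L_f via x↦r, Dx↦r'^{-1}Dx.
h=∫₀ˣh₀: take L = L₀·Dx.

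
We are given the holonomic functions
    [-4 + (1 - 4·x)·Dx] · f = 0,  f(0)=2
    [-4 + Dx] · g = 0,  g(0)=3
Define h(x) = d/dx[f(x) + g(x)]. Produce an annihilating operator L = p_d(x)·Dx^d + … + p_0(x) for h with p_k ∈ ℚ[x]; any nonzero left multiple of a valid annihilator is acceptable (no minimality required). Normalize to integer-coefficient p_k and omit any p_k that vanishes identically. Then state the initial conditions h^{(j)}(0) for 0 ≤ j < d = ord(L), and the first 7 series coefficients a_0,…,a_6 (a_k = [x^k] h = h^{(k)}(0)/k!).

L = (64 + 128·x) + (-20 - 32·x + 64·x^2)·Dx + (1 - 16·x^2)·Dx^2  (order 2).
h: a_k = 20, 112, 480, 2176, 10368, 246272/5, 3441664/15, …
ICs: h(0) = 20, h′(0) = 112.

f: a_k = 2, 8, 32, 128, 512, 2048, 8192, …
g: a_k = 3, 12, 24, 32, 32, 128/5, 256/15, …
h₀=f+g: left-lcm gives L₀, ord ≤ 2.
h=h₀': d/dx-closure on L₀ ⇒ L.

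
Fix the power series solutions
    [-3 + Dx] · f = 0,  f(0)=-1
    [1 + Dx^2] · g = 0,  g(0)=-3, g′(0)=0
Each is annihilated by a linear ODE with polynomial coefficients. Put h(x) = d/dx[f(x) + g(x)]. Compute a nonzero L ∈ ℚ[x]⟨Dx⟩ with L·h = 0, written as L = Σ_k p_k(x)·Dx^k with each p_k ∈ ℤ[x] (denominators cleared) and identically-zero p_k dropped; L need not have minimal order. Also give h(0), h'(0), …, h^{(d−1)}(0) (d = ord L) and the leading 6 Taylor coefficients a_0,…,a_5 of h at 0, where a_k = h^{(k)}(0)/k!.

f: a_k = -1, -3, -9/2, -9/2, -27/8, -81/40, …
g: a_k = -3, 0, 3/2, 0, -1/8, 0, …
f+g: L₀ = lclm(L_f,L_g), ord ≤ 1+2.
Differentiate: ansatz ord ≤ ord L₀ ⇒ L.
L = 3 - Dx + 3·Dx^2 - Dx^3  (order 3).
h: a_k = -3, -6, -27/2, -14, -81/8, -121/20, …
ICs: h(0) = -3, h′(0) = -6, h′′(0) = -27.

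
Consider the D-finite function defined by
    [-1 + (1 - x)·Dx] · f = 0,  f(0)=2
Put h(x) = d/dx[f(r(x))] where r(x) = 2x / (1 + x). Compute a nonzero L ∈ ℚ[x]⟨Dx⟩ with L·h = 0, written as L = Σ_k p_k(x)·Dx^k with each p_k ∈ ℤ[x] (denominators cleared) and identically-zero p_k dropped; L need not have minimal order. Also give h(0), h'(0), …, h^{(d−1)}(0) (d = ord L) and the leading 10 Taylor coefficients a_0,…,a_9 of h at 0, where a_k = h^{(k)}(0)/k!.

L = 2 + (-1 + x)·Dx  (order 1).
h: a_k = 4, 8, 12, 16, 20, 24, 28, 32, 36, 40, …
ICs: h(0) = 4.

f: a_k = 2, 2, 2, 2, 2, 2, 2, 2, 2, 2, …
L₀ from L_f via x↦r, Dx↦r'^{-1}Dx.
h=h₀': d/dx-closure on L₀ ⇒ L.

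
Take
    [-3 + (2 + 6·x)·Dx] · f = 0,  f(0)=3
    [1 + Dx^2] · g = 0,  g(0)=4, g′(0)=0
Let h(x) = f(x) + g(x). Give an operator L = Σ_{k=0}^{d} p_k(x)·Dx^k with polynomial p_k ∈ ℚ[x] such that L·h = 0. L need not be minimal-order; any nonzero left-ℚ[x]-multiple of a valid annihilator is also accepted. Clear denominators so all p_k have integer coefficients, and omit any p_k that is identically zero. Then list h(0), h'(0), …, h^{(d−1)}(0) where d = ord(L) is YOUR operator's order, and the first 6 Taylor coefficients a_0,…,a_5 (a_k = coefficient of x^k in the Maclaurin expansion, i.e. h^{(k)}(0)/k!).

f: a_k = 3, 9/2, -27/8, 81/16, -1215/128, 5103/256, …
g: a_k = 4, 0, -2, 0, 1/6, 0, …
h₀=f+g: left-lcm gives L₀, ord ≤ 3.
L = (-93 - 72·x - 108·x^2) + (-10 + 18·x + 216·x^2 + 216·x^3)·Dx + (-93 - 72·x - 108·x^2)·Dx^2 + (-10 + 18·x + 216·x^2 + 216·x^3)·Dx^3  (order 3).
h: a_k = 7, 9/2, -43/8, 81/16, -3581/384, 5103/256, …
ICs: h(0) = 7, h′(0) = 9/2, h′′(0) = -43/4.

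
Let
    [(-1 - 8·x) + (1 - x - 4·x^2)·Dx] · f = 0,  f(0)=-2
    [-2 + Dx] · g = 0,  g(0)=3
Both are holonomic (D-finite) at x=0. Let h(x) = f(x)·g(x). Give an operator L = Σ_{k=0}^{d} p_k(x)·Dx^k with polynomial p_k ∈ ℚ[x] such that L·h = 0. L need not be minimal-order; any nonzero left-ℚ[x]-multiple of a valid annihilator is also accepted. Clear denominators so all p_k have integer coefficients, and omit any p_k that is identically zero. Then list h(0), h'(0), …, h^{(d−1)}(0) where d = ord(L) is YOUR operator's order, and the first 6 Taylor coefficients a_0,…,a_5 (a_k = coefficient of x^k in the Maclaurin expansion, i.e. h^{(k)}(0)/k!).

L = (3 + 6·x - 8·x^2) + (-1 + x + 4·x^2)·Dx  (order 1).
h: a_k = -6, -18, -54, -134, -354, -4458/5, …
ICs: h(0) = -6.

f: a_k = -2, -2, -10, -18, -58, -130, …
g: a_k = 3, 6, 6, 4, 2, 4/5, …
h₀=f·g: eliminate ⇒ L₀, order ≤ 1·1.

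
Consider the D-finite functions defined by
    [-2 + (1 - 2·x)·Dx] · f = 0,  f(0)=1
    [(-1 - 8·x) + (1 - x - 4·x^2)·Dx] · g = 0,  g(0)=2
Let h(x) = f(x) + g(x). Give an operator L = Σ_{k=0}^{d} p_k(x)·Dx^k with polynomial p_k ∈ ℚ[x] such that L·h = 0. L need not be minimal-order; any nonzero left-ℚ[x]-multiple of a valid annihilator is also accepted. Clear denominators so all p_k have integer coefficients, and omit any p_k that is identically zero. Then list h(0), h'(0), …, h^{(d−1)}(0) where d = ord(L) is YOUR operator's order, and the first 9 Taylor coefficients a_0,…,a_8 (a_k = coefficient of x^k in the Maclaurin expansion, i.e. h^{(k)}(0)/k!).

f: a_k = 1, 2, 4, 8, 16, 32, 64, 128, 256, …
g: a_k = 2, 2, 10, 18, 58, 130, 362, 882, 2330, …
Sum ⇒ L₀ = lclm(L_f,L_g) in ℚ(x)⟨Dx⟩.
L = (12 - 48·x + 192·x^2 - 128·x^3) + (-2 - 96·x^2 + 352·x^3 - 256·x^4)·Dx + (-1 + 11·x - 30·x^2 + 80·x^4 - 64·x^5)·Dx^2  (order 2).
h: a_k = 3, 4, 14, 26, 74, 162, 426, 1010, 2586, …
ICs: h(0) = 3, h′(0) = 4.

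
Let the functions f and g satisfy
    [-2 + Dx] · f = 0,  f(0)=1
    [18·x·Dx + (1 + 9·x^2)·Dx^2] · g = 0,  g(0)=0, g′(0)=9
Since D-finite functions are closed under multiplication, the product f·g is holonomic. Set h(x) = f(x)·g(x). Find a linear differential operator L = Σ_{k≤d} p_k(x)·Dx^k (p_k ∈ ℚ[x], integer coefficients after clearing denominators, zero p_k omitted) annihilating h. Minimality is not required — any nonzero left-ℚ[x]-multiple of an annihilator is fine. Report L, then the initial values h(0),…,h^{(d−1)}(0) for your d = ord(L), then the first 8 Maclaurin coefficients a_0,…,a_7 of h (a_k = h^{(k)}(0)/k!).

L = (4 - 36·x + 36·x^2) + (-4 + 18·x - 36·x^2)·Dx + (1 + 9·x^2)·Dx^2  (order 2).
h: a_k = 0, 9, 18, -9, -42, 489/5, 258, -23201/35, …
ICs: h(0) = 0, h′(0) = 9.

f: a_k = 1, 2, 2, 4/3, 2/3, 4/15, 4/45, 8/315, …
g: a_k = 0, 9, 0, -27, 0, 729/5, 0, -6561/7, …
Product ⇒ symmetric product L₀, ord ≤ 2.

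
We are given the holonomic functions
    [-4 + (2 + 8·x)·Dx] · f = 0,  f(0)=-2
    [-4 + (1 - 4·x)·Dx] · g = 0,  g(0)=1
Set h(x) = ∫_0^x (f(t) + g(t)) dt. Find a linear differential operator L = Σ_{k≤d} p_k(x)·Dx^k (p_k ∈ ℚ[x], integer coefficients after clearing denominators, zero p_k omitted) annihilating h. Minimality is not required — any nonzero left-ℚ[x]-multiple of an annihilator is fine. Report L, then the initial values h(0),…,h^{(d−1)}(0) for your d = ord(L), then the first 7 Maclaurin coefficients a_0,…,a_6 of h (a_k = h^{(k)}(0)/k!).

f: a_k = -2, -4, 4, -8, 20, -56, 168, …
g: a_k = 1, 4, 16, 64, 256, 1024, 4096, …
f+g: L₀ = lclm(L_f,L_g), ord ≤ 1+1.
h=∫h₀ ⇒ L = L₀·Dx.
L = (40 + 96·x)·Dx + (-18 - 112·x - 288·x^2)·Dx^2 + (1 + 12·x - 16·x^2 - 192·x^3)·Dx^3  (order 3).
h: a_k = 0, -1, 0, 20/3, 14, 276/5, 484/3, …
ICs: h(0) = 0, h′(0) = -1, h′′(0) = 0.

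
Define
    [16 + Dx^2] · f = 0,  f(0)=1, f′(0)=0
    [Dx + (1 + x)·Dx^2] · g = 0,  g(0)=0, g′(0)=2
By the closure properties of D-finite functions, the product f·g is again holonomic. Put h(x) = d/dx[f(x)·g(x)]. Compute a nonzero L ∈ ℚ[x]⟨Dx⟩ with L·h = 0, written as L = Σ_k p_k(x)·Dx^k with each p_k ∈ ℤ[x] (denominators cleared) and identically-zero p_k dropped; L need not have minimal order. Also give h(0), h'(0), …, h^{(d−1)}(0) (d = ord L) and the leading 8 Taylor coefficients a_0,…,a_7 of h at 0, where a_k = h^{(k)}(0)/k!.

f: a_k = 1, 0, -8, 0, 32/3, 0, -256/45, 0, …
g: a_k = 0, 2, -1, 2/3, -1/2, 2/5, -1/3, 2/7, …
Product ⇒ symmetric product L₀, ord ≤ 4.
Derive L from L₀ (diff closure).
L = (96160 + 647168·x + 1757184·x^2 + 2482176·x^3 + 1931264·x^4 + 786432·x^5 + 131072·x^6) + (13728 + 74144·x + 156160·x^2 + 161280·x^3 + 81920·x^4 + 16384·x^5)·Dx + (13546 + 87008·x + 228848·x^2 + 316416·x^3 + 242944·x^4 + 98304·x^5 + 16384·x^6)·Dx^2 + (858 + 4634·x + 9760·x^2 + 10080·x^3 + 5120·x^4 + 1024·x^5)·Dx^3 + (471 + 2910·x + 7439·x^2 + 10080·x^3 + 7640·x^4 + 3072·x^5 + 512·x^6)·Dx^4  (order 4).
h: a_k = 2, -2, -46, 30, 82, -42, -754/15, 998/45, …
ICs: h(0) = 2, h′(0) = -2, h′′(0) = -92, h′′′(0) = 180.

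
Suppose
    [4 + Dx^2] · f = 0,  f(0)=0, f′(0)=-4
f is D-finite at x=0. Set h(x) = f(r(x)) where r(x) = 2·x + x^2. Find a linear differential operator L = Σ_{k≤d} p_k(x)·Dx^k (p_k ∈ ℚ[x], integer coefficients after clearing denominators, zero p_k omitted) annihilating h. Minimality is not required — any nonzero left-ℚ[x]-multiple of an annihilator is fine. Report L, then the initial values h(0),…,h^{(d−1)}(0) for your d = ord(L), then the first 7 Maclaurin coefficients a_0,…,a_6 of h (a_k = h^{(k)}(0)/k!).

f: a_k = 0, -4, 0, 8/3, 0, -8/15, 0, …
f∘r: x↦r, Dx↦Dx/r' in L_f ⇒ L₀.
L = (16 + 48·x + 48·x^2 + 16·x^3) - Dx + (1 + x)·Dx^2  (order 2).
h: a_k = 0, -8, -4, 64/3, 32, -16/15, -40, …
ICs: h(0) = 0, h′(0) = -8.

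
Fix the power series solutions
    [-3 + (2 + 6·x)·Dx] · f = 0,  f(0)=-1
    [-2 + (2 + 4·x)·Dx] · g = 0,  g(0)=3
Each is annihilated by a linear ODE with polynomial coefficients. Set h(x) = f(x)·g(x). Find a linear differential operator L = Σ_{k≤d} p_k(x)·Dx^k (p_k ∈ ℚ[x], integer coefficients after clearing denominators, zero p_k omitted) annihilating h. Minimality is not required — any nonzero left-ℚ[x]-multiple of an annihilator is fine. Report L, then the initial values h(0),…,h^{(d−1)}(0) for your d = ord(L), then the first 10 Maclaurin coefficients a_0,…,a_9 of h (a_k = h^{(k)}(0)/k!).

f: a_k = -1, -3/2, 9/8, -27/16, 405/128, -1701/256, 15309/1024, -72171/2048, 2814669/32768, -14073345/65536, …
g: a_k = 3, 3, -3/2, 3/2, -15/8, 21/8, -63/16, 99/16, -1287/128, 2145/128, …
Product ⇒ symmetric product L₀, ord ≤ 1.
L = (-5 - 12·x) + (2 + 10·x + 12·x^2)·Dx  (order 1).
h: a_k = -3, -15/2, 3/8, -15/16, 303/128, -1545/256, 15903/1024, -82575/2048, 3459015/32768, -18255525/65536, …
ICs: h(0) = -3.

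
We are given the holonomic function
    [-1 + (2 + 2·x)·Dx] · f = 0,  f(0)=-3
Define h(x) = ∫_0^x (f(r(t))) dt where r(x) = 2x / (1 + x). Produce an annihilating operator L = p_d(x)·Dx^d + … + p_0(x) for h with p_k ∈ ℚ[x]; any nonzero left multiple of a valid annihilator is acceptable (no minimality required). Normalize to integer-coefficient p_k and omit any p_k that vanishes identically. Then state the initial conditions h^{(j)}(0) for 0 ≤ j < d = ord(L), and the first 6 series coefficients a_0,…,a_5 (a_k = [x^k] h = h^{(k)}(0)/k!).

f: a_k = -3, -3/2, 3/8, -3/16, 15/128, -21/256, …
h₀=f(r): pull back L_f along r ⇒ L₀.
Integrate: L := L₀·Dx.
L = -Dx + (1 + 4·x + 3·x^2)·Dx^2  (order 2).
h: a_k = 0, -3, -3/2, 3/2, -15/8, 111/40, …
ICs: h(0) = 0, h′(0) = -3.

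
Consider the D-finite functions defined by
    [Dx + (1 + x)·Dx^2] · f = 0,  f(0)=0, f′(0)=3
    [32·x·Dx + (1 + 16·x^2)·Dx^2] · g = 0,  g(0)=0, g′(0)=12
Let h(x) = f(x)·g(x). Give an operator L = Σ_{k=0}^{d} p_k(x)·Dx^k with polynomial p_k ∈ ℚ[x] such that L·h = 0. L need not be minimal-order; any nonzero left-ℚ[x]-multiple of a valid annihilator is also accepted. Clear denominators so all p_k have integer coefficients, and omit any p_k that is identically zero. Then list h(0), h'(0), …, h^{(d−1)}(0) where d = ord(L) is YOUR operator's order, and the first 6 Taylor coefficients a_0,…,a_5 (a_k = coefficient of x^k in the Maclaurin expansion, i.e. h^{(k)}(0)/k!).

L = (4224 + 8384·x + 204800·x^2 + 531456·x^3 + 491520·x^4 + 212992·x^5 + 262144·x^7)·Dx + (4098 + 28864·x + 258368·x^2 + 1045504·x^3 + 1798144·x^4 + 1523712·x^5 + 573440·x^6 + 786432·x^7 + 917504·x^8)·Dx^2 + (132 + 8644·x + 37632·x^2 + 196032·x^3 + 614400·x^4 + 955392·x^5 + 786432·x^6 + 540672·x^7 + 786432·x^8 + 524288·x^9)·Dx^3 + (65 + 258·x + 2497·x^2 + 8576·x^3 + 30336·x^4 + 76800·x^5 + 118272·x^6 + 98304·x^7 + 98304·x^8 + 131072·x^9 + 65536·x^10)·Dx^4  (order 4).
h: a_k = 0, 0, 36, -18, -180, 87, …
ICs: h(0) = 0, h′(0) = 0, h′′(0) = 72, h′′′(0) = -108.

f: a_k = 0, 3, -3/2, 1, -3/4, 3/5, …
g: a_k = 0, 12, 0, -64, 0, 3072/5, …
L₀ := L_f ⊗_s L_g (sym. prod.), ord ≤ 4.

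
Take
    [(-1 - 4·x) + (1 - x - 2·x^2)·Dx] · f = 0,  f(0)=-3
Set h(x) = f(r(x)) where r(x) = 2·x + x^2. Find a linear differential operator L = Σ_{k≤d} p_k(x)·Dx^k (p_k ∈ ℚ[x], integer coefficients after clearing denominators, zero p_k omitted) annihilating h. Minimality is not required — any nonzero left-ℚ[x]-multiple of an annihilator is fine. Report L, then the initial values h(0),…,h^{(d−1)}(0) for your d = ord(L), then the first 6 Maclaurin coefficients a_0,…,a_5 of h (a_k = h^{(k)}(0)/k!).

f: a_k = -3, -3, -9, -15, -33, -63, …
L₀ from L_f via x↦r, Dx↦r'^{-1}Dx.
L = (2 + 16·x + 8·x^2) + (-1 + 3·x + 6·x^2 + 2·x^3)·Dx  (order 1).
h: a_k = -3, -6, -39, -156, -717, -3162, …
ICs: h(0) = -3.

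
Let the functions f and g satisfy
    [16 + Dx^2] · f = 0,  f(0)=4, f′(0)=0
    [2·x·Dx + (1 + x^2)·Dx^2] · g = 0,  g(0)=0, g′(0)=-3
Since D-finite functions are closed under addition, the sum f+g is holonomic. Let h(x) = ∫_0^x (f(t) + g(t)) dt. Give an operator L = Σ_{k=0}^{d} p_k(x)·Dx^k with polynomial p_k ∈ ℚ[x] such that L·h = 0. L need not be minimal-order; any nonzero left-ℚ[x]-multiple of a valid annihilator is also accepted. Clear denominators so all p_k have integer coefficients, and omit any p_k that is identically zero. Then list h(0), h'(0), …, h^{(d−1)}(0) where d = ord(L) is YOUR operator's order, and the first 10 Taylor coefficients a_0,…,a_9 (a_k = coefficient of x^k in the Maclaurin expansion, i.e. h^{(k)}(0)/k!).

L = (64·x + 704·x^3 + 256·x^5)·Dx^2 + (112 + 416·x^2 + 432·x^4 + 128·x^6)·Dx^3 + (4·x + 44·x^3 + 16·x^5)·Dx^4 + (7 + 26·x^2 + 27·x^4 + 8·x^6)·Dx^5  (order 5).
h: a_k = 0, 4, -3/2, -32/3, 1/4, 128/15, -1/10, -1024/315, 3/56, 2048/2835, …
ICs: h(0) = 0, h′(0) = 4, h′′(0) = -3, h′′′(0) = -64, h′′′′(0) = 6.

f: a_k = 4, 0, -32, 0, 128/3, 0, -1024/45, 0, 2048/315, 0, …
g: a_k = 0, -3, 0, 1, 0, -3/5, 0, 3/7, 0, -1/3, …
L₀ := lclm(L_f,L_g); ord L₀ ≤ 2+2.
Integrate: L := L₀·Dx.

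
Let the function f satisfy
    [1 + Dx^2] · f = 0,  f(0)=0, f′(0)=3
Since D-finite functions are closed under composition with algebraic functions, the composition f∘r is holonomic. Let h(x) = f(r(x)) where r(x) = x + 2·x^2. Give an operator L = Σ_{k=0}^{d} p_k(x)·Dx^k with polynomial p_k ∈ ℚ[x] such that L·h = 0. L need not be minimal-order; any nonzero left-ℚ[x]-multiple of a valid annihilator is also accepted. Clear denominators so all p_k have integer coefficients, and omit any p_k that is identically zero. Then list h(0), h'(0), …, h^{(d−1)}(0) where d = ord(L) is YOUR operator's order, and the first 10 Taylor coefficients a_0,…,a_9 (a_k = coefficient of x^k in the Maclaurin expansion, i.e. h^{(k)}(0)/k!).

f: a_k = 0, 3, 0, -1/2, 0, 1/40, 0, -1/1680, 0, 1/120960, …
Substitute x→r, Dx→(1/r')Dx; clear ⇒ L₀.
L = (1 + 12·x + 48·x^2 + 64·x^3) - 4·Dx + (1 + 4·x)·Dx^2  (order 2).
h: a_k = 0, 3, 6, -1/2, -3, -239/40, -15/4, 1679/1680, 239/120, 235873/120960, …
ICs: h(0) = 0, h′(0) = 3.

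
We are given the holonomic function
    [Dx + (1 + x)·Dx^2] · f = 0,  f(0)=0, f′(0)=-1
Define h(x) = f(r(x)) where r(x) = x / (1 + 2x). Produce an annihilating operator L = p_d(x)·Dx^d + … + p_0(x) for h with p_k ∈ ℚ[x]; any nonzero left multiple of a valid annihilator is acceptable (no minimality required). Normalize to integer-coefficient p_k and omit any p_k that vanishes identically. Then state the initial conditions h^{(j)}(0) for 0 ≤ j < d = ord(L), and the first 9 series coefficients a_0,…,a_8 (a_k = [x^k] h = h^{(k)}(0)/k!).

f: a_k = 0, -1, 1/2, -1/3, 1/4, -1/5, 1/6, -1/7, 1/8, …
L₀ from L_f via x↦r, Dx↦r'^{-1}Dx.
L = (5 + 12·x)·Dx + (1 + 5·x + 6·x^2)·Dx^2  (order 2).
h: a_k = 0, -1, 5/2, -19/3, 65/4, -211/5, 665/6, -2059/7, 6305/8, …
ICs: h(0) = 0, h′(0) = -1.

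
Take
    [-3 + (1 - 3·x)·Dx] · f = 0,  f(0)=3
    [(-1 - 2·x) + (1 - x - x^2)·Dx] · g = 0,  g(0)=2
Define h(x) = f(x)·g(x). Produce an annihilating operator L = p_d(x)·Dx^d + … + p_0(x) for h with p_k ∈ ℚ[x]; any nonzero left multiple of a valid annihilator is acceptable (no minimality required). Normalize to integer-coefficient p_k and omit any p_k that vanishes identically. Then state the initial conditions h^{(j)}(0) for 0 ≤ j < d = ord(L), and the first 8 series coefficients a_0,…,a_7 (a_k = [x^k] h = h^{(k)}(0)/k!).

L = (-4 + 4·x + 9·x^2) + (1 - 4·x + 2·x^2 + 3·x^3)·Dx  (order 1).
h: a_k = 6, 24, 84, 270, 840, 2568, 7782, 23472, …
ICs: h(0) = 6.

f: a_k = 3, 9, 27, 81, 243, 729, 2187, 6561, …
g: a_k = 2, 2, 4, 6, 10, 16, 26, 42, …
L₀ := L_f ⊗_s L_g (sym. prod.), ord ≤ 1.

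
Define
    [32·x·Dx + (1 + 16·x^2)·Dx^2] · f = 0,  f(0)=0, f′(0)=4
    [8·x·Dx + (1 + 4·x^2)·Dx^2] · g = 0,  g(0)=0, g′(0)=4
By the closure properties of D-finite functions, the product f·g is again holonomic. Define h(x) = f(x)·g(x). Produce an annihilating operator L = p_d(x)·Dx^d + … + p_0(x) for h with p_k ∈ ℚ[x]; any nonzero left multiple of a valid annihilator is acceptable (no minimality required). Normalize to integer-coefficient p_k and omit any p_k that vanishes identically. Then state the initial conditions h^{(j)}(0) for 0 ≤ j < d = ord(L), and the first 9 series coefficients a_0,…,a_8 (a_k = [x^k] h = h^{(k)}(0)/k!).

f: a_k = 0, 4, 0, -64/3, 0, 1024/5, 0, -16384/7, 0, …
g: a_k = 0, 4, 0, -16/3, 0, 64/5, 0, -256/7, 0, …
f·g: L₀ = L_f ⊗_s L_g, ord ≤ 2·2.
L = (-1536·x - 51200·x^3 - 262144·x^5 + 655360·x^7 + 6291456·x^9)·Dx + (-80 - 6592·x^2 - 92160·x^4 - 229376·x^6 + 2293760·x^8 + 9437184·x^10)·Dx^2 + (-160·x - 4480·x^3 - 30720·x^5 + 69632·x^7 + 1310720·x^9 + 3145728·x^11)·Dx^3 + (-1 - 40·x^2 - 464·x^4 + 29696·x^8 + 163840·x^10 + 262144·x^12)·Dx^4  (order 4).
h: a_k = 0, 0, 16, 0, -320/3, 0, 44288/45, 0, -228352/21, …
ICs: h(0) = 0, h′(0) = 0, h′′(0) = 32, h′′′(0) = 0.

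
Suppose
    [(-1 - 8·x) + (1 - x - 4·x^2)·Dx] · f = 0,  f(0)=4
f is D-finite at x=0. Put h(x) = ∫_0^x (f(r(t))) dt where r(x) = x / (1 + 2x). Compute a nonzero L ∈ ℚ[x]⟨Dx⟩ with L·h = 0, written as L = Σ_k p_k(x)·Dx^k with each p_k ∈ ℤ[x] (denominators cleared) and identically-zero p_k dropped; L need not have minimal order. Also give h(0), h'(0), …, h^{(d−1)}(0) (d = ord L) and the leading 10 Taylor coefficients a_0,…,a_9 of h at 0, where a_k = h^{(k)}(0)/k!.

f: a_k = 4, 4, 20, 36, 116, 260, 724, 1764, 4660, 11716, …
Substitute x→r, Dx→(1/r')Dx; clear ⇒ L₀.
Integrate: L := L₀·Dx.
L = (1 + 10·x)·Dx + (-1 - 5·x - 4·x^2 + 4·x^3)·Dx^2  (order 2).
h: a_k = 0, 4, 2, 4, -7, 108/5, -190/3, 1356/7, -1207/2, 5732/3, …
ICs: h(0) = 0, h′(0) = 4.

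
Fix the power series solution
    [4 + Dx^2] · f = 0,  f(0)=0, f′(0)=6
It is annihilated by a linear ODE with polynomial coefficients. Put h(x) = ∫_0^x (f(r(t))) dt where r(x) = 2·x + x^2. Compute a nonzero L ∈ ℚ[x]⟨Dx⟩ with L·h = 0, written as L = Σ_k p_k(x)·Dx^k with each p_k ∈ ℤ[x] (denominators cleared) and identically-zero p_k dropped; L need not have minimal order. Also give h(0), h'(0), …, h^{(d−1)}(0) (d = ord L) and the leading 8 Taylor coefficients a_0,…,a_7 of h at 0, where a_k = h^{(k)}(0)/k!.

f: a_k = 0, 6, 0, -4, 0, 4/5, 0, -8/105, …
h₀=f(r): pull back L_f along r ⇒ L₀.
h=∫h₀ ⇒ L = L₀·Dx.
L = (16 + 48·x + 48·x^2 + 16·x^3)·Dx - Dx^2 + (1 + x)·Dx^3  (order 3).
h: a_k = 0, 0, 6, 2, -8, -48/5, 4/15, 60/7, …
ICs: h(0) = 0, h′(0) = 0, h′′(0) = 12.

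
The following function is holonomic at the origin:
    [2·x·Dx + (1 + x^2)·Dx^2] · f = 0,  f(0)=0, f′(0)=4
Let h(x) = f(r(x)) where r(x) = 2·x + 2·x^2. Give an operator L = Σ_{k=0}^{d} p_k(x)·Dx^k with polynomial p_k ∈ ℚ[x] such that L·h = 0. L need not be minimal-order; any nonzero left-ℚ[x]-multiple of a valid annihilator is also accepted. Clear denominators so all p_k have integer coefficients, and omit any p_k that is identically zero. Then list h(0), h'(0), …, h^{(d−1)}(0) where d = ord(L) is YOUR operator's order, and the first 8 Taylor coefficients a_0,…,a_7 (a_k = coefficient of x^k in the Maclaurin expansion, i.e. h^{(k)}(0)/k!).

f: a_k = 0, 4, 0, -4/3, 0, 4/5, 0, -4/7, …
f∘r: x↦r, Dx↦Dx/r' in L_f ⇒ L₀.
L = (-2 + 8·x + 32·x^2 + 48·x^3 + 24·x^4)·Dx + (1 + 2·x + 4·x^2 + 16·x^3 + 20·x^4 + 8·x^5)·Dx^2  (order 2).
h: a_k = 0, 8, 8, -32/3, -32, -32/5, 352/3, 1280/7, …
ICs: h(0) = 0, h′(0) = 8.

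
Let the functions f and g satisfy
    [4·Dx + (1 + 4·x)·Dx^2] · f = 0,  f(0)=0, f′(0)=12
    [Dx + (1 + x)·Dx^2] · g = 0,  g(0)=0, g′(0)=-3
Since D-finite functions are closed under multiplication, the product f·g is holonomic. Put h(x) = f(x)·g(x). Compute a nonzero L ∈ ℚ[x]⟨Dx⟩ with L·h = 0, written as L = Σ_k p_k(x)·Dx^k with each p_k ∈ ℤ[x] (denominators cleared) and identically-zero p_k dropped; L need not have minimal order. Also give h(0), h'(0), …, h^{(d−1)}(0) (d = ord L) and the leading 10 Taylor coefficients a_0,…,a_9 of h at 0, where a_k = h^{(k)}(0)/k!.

f: a_k = 0, 12, -24, 64, -192, 3072/5, -2048, 49152/7, -24576, 262144/3, …
g: a_k = 0, -3, 3/2, -1, 3/4, -3/5, 1/2, -3/7, 3/8, -1/3, …
L₀ := L_f ⊗_s L_g (sym. prod.), ord ≤ 4.
L = (136 + 320·x + 256·x^2)·Dx + (290 + 1464·x + 2400·x^2 + 1280·x^3)·Dx^2 + (92 + 740·x + 1992·x^2 + 2240·x^3 + 896·x^4)·Dx^3 + (5 + 58·x + 245·x^2 + 464·x^3 + 400·x^4 + 128·x^5)·Dx^4  (order 4).
h: a_k = 0, 0, -36, 90, -240, 705, -11102/5, 7326, -873288/35, 1217039/14, …
ICs: h(0) = 0, h′(0) = 0, h′′(0) = -72, h′′′(0) = 540.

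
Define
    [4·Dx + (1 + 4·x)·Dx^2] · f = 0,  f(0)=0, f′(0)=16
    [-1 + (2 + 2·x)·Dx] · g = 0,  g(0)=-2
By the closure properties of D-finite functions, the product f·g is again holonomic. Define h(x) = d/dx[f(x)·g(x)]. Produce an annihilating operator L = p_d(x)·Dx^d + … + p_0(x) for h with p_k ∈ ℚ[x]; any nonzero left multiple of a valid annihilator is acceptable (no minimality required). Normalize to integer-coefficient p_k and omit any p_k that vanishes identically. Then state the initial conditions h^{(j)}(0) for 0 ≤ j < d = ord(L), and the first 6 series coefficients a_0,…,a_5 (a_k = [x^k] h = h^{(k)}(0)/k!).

f: a_k = 0, 16, -32, 256/3, -256, 4096/5, …
g: a_k = -2, -1, 1/4, -1/8, 5/64, -7/128, …
Product ⇒ symmetric product L₀, ord ≤ 2.
h=h₀': d/dx-closure on L₀ ⇒ L.
L = (-83 - 40·x + 16·x^2) + (-196 - 372·x - 48·x^2 + 128·x^3)·Dx + (-20 - 104·x - 84·x^2 + 64·x^3 + 64·x^4)·Dx^2  (order 2).
h: a_k = -32, 96, -404, 5000/3, -81349/12, 547691/20, …
ICs: h(0) = -32, h′(0) = 96.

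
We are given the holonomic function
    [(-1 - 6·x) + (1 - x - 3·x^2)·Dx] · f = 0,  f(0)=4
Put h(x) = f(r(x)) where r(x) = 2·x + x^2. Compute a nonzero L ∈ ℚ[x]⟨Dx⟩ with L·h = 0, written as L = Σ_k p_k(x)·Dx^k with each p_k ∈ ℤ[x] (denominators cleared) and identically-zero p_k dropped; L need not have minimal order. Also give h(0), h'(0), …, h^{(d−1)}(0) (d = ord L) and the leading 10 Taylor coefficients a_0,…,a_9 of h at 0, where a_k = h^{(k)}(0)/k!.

f: a_k = 4, 4, 16, 28, 76, 160, 388, 868, 2032, 4636, …
Change of var in L_f (x↦r) gives L₀.
L = (2 + 26·x + 36·x^2 + 12·x^3) + (-1 + 2·x + 13·x^2 + 12·x^3 + 3·x^4)·Dx  (order 1).
h: a_k = 4, 8, 68, 288, 1568, 7720, 39484, 199008, 1008652, 5101376, …
ICs: h(0) = 4.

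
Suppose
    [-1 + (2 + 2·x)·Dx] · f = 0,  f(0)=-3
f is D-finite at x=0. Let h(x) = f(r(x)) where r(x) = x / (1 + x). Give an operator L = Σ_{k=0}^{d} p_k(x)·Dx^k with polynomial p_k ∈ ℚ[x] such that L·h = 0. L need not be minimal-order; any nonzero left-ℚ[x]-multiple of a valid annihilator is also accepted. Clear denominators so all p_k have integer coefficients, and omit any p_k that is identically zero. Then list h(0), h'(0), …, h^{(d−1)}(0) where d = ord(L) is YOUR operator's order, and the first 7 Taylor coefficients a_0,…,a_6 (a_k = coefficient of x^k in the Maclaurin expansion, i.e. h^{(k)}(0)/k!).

f: a_k = -3, -3/2, 3/8, -3/16, 15/128, -21/256, 63/1024, …
Substitute x→r, Dx→(1/r')Dx; clear ⇒ L₀.
L = -1 + (2 + 6·x + 4·x^2)·Dx  (order 1).
h: a_k = -3, -3/2, 15/8, -39/16, 423/128, -1197/256, 7059/1024, …
ICs: h(0) = -3.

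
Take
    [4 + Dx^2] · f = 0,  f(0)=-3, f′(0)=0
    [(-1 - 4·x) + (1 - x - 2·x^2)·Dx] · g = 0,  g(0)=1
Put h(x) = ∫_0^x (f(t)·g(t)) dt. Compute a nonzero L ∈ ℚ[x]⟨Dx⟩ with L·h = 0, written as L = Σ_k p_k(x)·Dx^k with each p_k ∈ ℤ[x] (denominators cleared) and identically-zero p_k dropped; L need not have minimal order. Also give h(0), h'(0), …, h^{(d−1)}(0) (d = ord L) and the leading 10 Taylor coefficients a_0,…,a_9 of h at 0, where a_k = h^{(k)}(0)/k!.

f: a_k = -3, 0, 6, 0, -2, 0, 4/15, 0, -2/105, 0, …
g: a_k = 1, 1, 3, 5, 11, 21, 43, 85, 171, 341, …
f·g: L₀ = L_f ⊗_s L_g, ord ≤ 2·1.
Integrate: L := L₀·Dx.
L = (4·x + 8·x^2)·Dx + (2 + 8·x)·Dx^2 + (-1 + x + 2·x^2)·Dx^3  (order 3).
h: a_k = 0, -3, -3/2, -1, -9/4, -17/5, -35/6, -1031/105, -2081/120, -29003/945, …
ICs: h(0) = 0, h′(0) = -3, h′′(0) = -3.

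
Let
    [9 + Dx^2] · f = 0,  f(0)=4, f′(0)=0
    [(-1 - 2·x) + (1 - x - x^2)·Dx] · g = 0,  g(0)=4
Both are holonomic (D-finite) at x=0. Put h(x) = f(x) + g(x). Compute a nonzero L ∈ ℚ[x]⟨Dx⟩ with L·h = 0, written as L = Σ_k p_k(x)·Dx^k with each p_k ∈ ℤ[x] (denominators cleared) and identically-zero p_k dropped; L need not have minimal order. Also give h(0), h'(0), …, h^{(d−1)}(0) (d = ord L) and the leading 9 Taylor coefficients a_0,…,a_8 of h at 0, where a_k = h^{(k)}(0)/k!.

L = (-243 - 432·x + 81·x^2 - 216·x^3 - 405·x^4 - 162·x^5) + (117 - 225·x - 36·x^2 + 297·x^3 - 54·x^4 - 243·x^5 - 81·x^6)·Dx + (-27 - 48·x + 9·x^2 - 24·x^3 - 45·x^4 - 18·x^5)·Dx^2 + (13 - 25·x - 4·x^2 + 33·x^3 - 6·x^4 - 27·x^5 - 9·x^6)·Dx^3  (order 3).
h: a_k = 8, 4, -10, 12, 67/2, 32, 959/20, 84, 153049/1120, …
ICs: h(0) = 8, h′(0) = 4, h′′(0) = -20.

f: a_k = 4, 0, -18, 0, 27/2, 0, -81/20, 0, 729/1120, …
g: a_k = 4, 4, 8, 12, 20, 32, 52, 84, 136, …
L₀ := lclm(L_f,L_g); ord L₀ ≤ 2+1.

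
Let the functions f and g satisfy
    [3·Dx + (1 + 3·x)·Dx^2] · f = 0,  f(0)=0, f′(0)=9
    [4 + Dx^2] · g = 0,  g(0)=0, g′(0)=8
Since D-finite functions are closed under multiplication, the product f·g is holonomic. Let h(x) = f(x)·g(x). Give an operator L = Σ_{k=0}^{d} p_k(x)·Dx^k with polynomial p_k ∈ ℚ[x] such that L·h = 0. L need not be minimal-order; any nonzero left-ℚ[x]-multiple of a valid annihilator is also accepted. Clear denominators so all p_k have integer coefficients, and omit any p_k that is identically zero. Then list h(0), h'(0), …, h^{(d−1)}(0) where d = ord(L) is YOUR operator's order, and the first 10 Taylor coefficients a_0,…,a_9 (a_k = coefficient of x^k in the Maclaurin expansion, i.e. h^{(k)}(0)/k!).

f: a_k = 0, 9, -27/2, 27, -243/4, 729/5, -729/2, 6561/7, -19683/8, 6561, …
g: a_k = 0, 8, 0, -16/3, 0, 16/15, 0, -32/315, 0, 16/2835, …
Sym-product of L_f,L_g gives L₀ (≤ ord 4).
L = (-1112 - 1248·x + 7344·x^2 + 27648·x^3 + 20736·x^4) + (-48 + 2160·x + 10368·x^2 + 10368·x^3)·Dx + (-250 + 240·x + 4968·x^2 + 13824·x^3 + 10368·x^4)·Dx^2 + (-12 + 540·x + 2592·x^2 + 2592·x^3)·Dx^3 + (7 + 138·x + 783·x^2 + 1728·x^3 + 1296·x^4)·Dx^4  (order 4).
h: a_k = 0, 0, 72, -108, 168, -414, 1032, -13032/5, 47240/7, -124617/7, …
ICs: h(0) = 0, h′(0) = 0, h′′(0) = 144, h′′′(0) = -648.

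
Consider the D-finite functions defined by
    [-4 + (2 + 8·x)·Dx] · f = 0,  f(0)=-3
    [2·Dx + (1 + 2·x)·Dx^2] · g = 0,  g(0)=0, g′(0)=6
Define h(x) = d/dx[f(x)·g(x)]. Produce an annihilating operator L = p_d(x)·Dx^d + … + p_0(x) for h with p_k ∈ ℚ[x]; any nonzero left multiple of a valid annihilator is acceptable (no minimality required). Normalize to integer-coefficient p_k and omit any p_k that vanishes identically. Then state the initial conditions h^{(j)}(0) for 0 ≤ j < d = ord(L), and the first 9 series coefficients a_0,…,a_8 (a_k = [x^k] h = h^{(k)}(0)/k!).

L = (2 + 16·x + 8·x^2) + (7 + 54·x + 120·x^2 + 64·x^3)·Dx + (1 + 11·x + 42·x^2 + 64·x^3 + 32·x^4)·Dx^2  (order 2).
h: a_k = -18, -36, 144, -480, 1572, -26136/5, 88992/5, -2172672/35, 1548108/7, …
ICs: h(0) = -18, h′(0) = -36.

f: a_k = -3, -6, 6, -12, 30, -84, 252, -792, 2574, …
g: a_k = 0, 6, -6, 8, -12, 96/5, -32, 384/7, -96, …
L₀ := L_f ⊗_s L_g (sym. prod.), ord ≤ 2.
h=h₀': d/dx-closure on L₀ ⇒ L.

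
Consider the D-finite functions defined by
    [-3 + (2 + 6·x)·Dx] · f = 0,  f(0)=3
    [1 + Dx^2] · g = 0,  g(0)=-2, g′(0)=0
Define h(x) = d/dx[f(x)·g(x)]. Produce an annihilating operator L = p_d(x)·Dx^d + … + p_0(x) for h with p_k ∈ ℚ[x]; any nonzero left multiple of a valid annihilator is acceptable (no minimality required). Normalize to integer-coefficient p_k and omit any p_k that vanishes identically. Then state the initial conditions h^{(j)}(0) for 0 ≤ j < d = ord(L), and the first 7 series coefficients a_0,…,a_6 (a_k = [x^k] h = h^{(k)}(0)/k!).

L = (133 + 2352·x + 4104·x^2 + 1728·x^3 + 1296·x^4) + (276 + 540·x - 1296·x^2 - 1296·x^3)·Dx + (124 + 840·x + 1836·x^2 + 1728·x^3 + 1296·x^4)·Dx^2  (order 2).
h: a_k = -9, 39/2, -135/8, 983/16, -22515/128, 618229/1280, -6878207/5120, …
ICs: h(0) = -9, h′(0) = 39/2.

f: a_k = 3, 9/2, -27/8, 81/16, -1215/128, 5103/256, -45927/1024, …
g: a_k = -2, 0, 1, 0, -1/12, 0, 1/360, …
f·g: L₀ = L_f ⊗_s L_g, ord ≤ 1·2.
h=h₀': d/dx-closure on L₀ ⇒ L.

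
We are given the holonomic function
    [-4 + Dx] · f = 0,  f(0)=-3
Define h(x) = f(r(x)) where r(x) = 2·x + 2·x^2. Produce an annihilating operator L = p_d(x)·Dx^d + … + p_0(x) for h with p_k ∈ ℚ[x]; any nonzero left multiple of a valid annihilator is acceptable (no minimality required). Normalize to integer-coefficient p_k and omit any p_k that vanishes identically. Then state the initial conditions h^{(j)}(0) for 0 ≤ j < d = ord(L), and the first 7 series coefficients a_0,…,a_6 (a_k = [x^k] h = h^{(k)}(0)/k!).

L = (-8 - 16·x) + Dx  (order 1).
h: a_k = -3, -24, -120, -448, -1376, -18176/5, -127744/15, …
ICs: h(0) = -3.

f: a_k = -3, -12, -24, -32, -32, -128/5, -256/15, …
h₀=f(r): pull back L_f along r ⇒ L₀.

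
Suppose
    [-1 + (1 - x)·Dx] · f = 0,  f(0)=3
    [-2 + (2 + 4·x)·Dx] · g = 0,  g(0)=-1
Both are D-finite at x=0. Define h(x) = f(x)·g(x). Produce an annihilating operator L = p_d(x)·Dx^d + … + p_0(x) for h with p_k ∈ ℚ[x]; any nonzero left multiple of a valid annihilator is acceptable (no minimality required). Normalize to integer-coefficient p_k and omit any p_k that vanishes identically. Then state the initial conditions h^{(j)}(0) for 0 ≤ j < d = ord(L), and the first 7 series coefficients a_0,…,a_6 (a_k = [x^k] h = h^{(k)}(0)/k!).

L = (2 + x) + (-1 - x + 2·x^2)·Dx  (order 1).
h: a_k = -3, -6, -9/2, -6, -33/8, -27/4, -45/16, …
ICs: h(0) = -3.

f: a_k = 3, 3, 3, 3, 3, 3, 3, …
g: a_k = -1, -1, 1/2, -1/2, 5/8, -7/8, 21/16, …
Sym-product of L_f,L_g gives L₀ (≤ ord 1).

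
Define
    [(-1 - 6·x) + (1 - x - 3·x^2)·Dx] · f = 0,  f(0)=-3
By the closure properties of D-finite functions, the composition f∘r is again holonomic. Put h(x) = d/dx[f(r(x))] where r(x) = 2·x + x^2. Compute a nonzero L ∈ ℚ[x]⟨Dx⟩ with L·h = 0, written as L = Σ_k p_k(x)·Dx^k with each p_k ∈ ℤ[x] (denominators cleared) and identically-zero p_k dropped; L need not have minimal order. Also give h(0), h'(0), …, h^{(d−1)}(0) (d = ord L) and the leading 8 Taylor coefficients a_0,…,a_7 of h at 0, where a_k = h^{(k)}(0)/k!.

L = (17 + 114·x + 597·x^2 + 1260·x^3 + 1215·x^4 + 540·x^5 + 90·x^6) + (-1 - 11·x + 21·x^2 + 211·x^3 + 405·x^4 + 333·x^5 + 126·x^6 + 18·x^7)·Dx  (order 1).
h: a_k = -6, -102, -648, -4704, -28950, -177678, -1044792, -6051912, …
ICs: h(0) = -6.

f: a_k = -3, -3, -12, -21, -57, -120, -291, -651, …
h₀=f(r): pull back L_f along r ⇒ L₀.
Differentiate: ansatz ord ≤ ord L₀ ⇒ L.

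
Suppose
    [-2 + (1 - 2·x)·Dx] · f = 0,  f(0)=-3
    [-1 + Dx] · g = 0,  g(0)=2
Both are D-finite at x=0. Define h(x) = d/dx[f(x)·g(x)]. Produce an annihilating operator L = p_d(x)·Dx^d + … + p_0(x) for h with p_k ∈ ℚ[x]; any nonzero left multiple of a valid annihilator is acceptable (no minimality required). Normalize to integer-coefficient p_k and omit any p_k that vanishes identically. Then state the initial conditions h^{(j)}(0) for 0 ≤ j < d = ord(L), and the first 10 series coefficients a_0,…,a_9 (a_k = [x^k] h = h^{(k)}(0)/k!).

f: a_k = -3, -6, -12, -24, -48, -96, -192, -384, -768, -1536, …
g: a_k = 2, 2, 1, 1/3, 1/12, 1/60, 1/360, 1/2520, 1/20160, 1/181440, …
L₀ := L_f ⊗_s L_g (sym. prod.), ord ≤ 1.
h₀' ⇒ L via d/dx closure of L₀.
L = (13 - 12·x + 4·x^2) + (-3 + 8·x - 4·x^2)·Dx  (order 1).
h: a_k = -18, -78, -237, -633, -6331/4, -75973/20, -354541/40, -17017969/840, -306323443/6720, -2042156287/20160, …
ICs: h(0) = -18.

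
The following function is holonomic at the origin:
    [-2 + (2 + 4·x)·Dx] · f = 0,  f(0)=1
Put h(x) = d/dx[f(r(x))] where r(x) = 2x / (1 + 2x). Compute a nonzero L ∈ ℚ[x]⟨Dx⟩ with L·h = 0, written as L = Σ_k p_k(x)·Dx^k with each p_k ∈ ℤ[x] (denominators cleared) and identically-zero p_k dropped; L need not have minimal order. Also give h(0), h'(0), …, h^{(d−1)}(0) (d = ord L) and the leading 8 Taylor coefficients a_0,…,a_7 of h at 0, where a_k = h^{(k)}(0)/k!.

L = (-6 - 24·x) + (-1 - 8·x - 12·x^2)·Dx  (order 1).
h: a_k = 2, -12, 60, -296, 1500, -7848, 42168, -231120, …
ICs: h(0) = 2.

f: a_k = 1, 1, -1/2, 1/2, -5/8, 7/8, -21/16, 33/16, …
f∘r: x↦r, Dx↦Dx/r' in L_f ⇒ L₀.
h=h₀': d/dx-closure on L₀ ⇒ L.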